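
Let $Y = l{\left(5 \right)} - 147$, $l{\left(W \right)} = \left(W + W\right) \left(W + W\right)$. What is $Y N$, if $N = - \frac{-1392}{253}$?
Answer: $- \frac{65424}{253} \approx -258.59$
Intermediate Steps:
$N = \frac{1392}{253}$ ($N = - \frac{-1392}{253} = \left(-1\right) \left(- \frac{1392}{253}\right) = \frac{1392}{253} \approx 5.502$)
$l{\left(W \right)} = 4 W^{2}$ ($l{\left(W \right)} = 2 W 2 W = 4 W^{2}$)
$Y = -47$ ($Y = 4 \cdot 5^{2} - 147 = 4 \cdot 25 - 147 = 100 - 147 = -47$)
$Y N = \left(-47\right) \frac{1392}{253} = - \frac{65424}{253}$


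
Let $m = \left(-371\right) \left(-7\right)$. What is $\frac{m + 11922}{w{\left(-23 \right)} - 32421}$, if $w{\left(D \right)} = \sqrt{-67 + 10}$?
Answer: $- \frac{156906833}{350373766} - \frac{14519 i \sqrt{57}}{1051121298} \approx -0.44783 - 0.00010428 i$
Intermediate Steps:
$m = 2597$
$w{\left(D \right)} = i \sqrt{57}$ ($w{\left(D \right)} = \sqrt{-57} = i \sqrt{57}$)
$\frac{m + 11922}{w{\left(-23 \right)} - 32421} = \frac{2597 + 11922}{i \sqrt{57} - 32421} = \frac{14519}{-32421 + i \sqrt{57}}$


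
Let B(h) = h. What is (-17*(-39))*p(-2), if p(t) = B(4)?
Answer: 2652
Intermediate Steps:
p(t) = 4
(-17*(-39))*p(-2) = -17*(-39)*4 = 663*4 = 2652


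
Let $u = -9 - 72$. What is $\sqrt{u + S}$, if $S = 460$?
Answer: $\sqrt{379} \approx 19.468$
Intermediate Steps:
$u = -81$ ($u = -9 - 72 = -81$)
$\sqrt{u + S} = \sqrt{-81 + 460} = \sqrt{379}$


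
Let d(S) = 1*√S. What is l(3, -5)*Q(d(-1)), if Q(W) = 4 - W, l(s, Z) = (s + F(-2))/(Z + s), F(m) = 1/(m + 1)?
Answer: -4 + I ≈ -4.0 + 1.0*I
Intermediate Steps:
F(m) = 1/(1 + m)
l(s, Z) = (-1 + s)/(Z + s) (l(s, Z) = (s + 1/(1 - 2))/(Z + s) = (s + 1/(-1))/(Z + s) = (s - 1)/(Z + s) = (-1 + s)/(Z + s))
d(S) = √S
l(3, -5)*Q(d(-1)) = ((-1 + 3)/(-5 + 3))*(4 - √(-1)) = (2/(-2))*(4 - I) = (-½*2)*(4 - I) = -(4 - I) = -4 + I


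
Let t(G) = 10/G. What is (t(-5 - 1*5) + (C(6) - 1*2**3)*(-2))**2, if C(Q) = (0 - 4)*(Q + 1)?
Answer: 5041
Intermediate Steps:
C(Q) = -4 - 4*Q (C(Q) = -4*(1 + Q) = -4 - 4*Q)
(t(-5 - 1*5) + (C(6) - 1*2**3)*(-2))**2 = (10/(-5 - 1*5) + ((-4 - 4*6) - 1*2**3)*(-2))**2 = (10/(-5 - 5) + ((-4 - 24) - 1*8)*(-2))**2 = (10/(-10) + (-28 - 8)*(-2))**2 = (10*(-1/10) - 36*(-2))**2 = (-1 + 72)**2 = 71**2 = 5041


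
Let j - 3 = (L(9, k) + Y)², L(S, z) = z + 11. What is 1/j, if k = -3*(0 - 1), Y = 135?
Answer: 1/22204 ≈ 4.5037e-5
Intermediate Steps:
k = 3 (k = -3*(-1) = 3)
L(S, z) = 11 + z
j = 22204 (j = 3 + ((11 + 3) + 135)² = 3 + (14 + 135)² = 3 + 149² = 3 + 22201 = 22204)
1/j = 1/22204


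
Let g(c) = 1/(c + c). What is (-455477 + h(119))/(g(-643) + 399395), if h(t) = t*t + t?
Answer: -567379342/513621969 ≈ -1.1047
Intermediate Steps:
h(t) = t + t² (h(t) = t² + t = t + t²)
g(c) = 1/(2*c)
(-455477 + h(119))/(g(-643) + 399395) = (-455477 + 119*(1 + 119))/((½)/(-643) + 399395) = (-455477 + 119*120)/((½)*(-1/643) + 399395) = (-455477 + 14280)/(-1/1286 + 399395) = -441197/513621969/1286 = -441197*1286/513621969 = -567379342/513621969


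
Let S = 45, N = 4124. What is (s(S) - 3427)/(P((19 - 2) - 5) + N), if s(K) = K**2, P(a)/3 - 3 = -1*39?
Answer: -701/2008 ≈ -0.34910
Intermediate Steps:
P(a) = -108 (P(a) = 9 + 3*(-1*39) = 9 + 3*(-39) = 9 - 117 = -108)
(s(S) - 3427)/(P((19 - 2) - 5) + N) = (45**2 - 3427)/(-108 + 4124) = (2025 - 3427)/4016 = -1402*1/4016 = -701/2008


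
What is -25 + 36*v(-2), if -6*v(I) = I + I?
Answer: -1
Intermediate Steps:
v(I) = -I/3 (v(I) = -(I + I)/6 = -I/3)
-25 + 36*v(-2) = -25 + 36*(-1/3*(-2)) = -25 + 36*(2/3) = -25 + 24 = -1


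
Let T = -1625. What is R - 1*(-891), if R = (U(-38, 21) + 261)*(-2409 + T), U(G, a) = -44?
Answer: -874487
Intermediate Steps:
R = -875378 (R = (-44 + 261)*(-2409 - 1625) = 217*(-4034) = -875378)
R - 1*(-891) = -875378 - 1*(-891) = -875378 + 891 = -874487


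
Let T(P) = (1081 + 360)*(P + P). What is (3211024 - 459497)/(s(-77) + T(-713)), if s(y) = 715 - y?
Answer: -2751527/2054074 ≈ -1.3395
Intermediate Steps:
T(P) = 2882*P (T(P) = 1441*(2*P) = 2882*P)
(3211024 - 459497)/(s(-77) + T(-713)) = (3211024 - 459497)/((715 - 1*(-77)) + 2882*(-713)) = 2751527/((715 + 77) - 2054866) = 2751527/(792 - 2054866) = 2751527/(-2054074) = 2751527*(-1/2054074) = -2751527/2054074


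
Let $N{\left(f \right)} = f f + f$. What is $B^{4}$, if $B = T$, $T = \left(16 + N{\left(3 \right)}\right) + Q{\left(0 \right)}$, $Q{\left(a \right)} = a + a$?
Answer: $614656$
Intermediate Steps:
$N{\left(f \right)} = f + f^{2}$ ($N{\left(f \right)} = f^{2} + f = f + f^{2}$)
$Q{\left(a \right)} = 2 a$
$T = 28$ ($T = \left(16 + 3 \left(1 + 3\right)\right) + 2 \cdot 0 = \left(16 + 3 \cdot 4\right) + 0 = \left(16 + 12\right) + 0 = 28 + 0 = 28$)
$B = 28$
$B^{4} = 28^{4} = 614656$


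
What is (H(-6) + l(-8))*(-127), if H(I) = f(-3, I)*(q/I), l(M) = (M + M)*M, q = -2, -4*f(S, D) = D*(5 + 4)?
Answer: -33655/2 ≈ -16828.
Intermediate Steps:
f(S, D) = -9*D/4 (f(S, D) = -D*(5 + 4)/4 = -D*9/4 = -9*D/4)
l(M) = 2*M**2 (l(M) = (2*M)*M = 2*M**2)
H(I) = 9/2 (H(I) = (-9*I/4)*(-2/I) = 9/2)
(H(-6) + l(-8))*(-127) = (9/2 + 2*(-8)**2)*(-127) = (9/2 + 2*64)*(-127) = (9/2 + 128)*(-127) = (265/2)*(-127) = -33655/2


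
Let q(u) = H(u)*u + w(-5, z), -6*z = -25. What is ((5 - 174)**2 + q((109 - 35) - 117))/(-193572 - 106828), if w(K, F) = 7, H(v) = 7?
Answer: -28267/300400 ≈ -0.094098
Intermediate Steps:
z = 25/6 (z = -1/6*(-25) = 25/6 ≈ 4.1667)
q(u) = 7 + 7*u (q(u) = 7*u + 7 = 7 + 7*u)
((5 - 174)**2 + q((109 - 35) - 117))/(-193572 - 106828) = ((5 - 174)**2 + (7 + 7*((109 - 35) - 117)))/(-193572 - 106828) = ((-169)**2 + (7 + 7*(74 - 117)))/(-300400) = (28561 + (7 + 7*(-43)))*(-1/300400) = (28561 + (7 - 301))*(-1/300400) = (28561 - 294)*(-1/300400) = 28267*(-1/300400) = -28267/300400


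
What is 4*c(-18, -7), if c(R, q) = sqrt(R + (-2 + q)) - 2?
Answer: -8 + 12*I*sqrt(3) ≈ -8.0 + 20.785*I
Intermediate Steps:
c(R, q) = -2 + sqrt(-2 + R + q) (c(R, q) = sqrt(-2 + R + q) - 2 = -2 + sqrt(-2 + R + q))
4*c(-18, -7) = 4*(-2 + sqrt(-2 - 18 - 7)) = 4*(-2 + sqrt(-27)) = 4*(-2 + 3*I*sqrt(3)) = -8 + 12*I*sqrt(3)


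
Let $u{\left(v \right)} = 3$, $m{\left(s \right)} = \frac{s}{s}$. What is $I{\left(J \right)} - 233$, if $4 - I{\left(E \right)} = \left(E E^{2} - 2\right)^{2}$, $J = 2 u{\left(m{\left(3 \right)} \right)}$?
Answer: $-46025$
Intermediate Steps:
$m{\left(s \right)} = 1$
$J = 6$ ($J = 2 \cdot 3 = 6$)
$I{\left(E \right)} = 4 - \left(-2 + E^{3}\right)^{2}$ ($I{\left(E \right)} = 4 - \left(E E^{2} - 2\right)^{2} = 4 - \left(E^{3} - 2\right)^{2} = 4 - \left(-2 + E^{3}\right)^{2}$)
$I{\left(J \right)} - 233 = \left(4 - \left(-2 + 6^{3}\right)^{2}\right) - 233 = \left(4 - \left(-2 + 216\right)^{2}\right) - 233 = \left(4 - 214^{2}\right) - 233 = \left(4 - 45796\right) - 233 = -45792 - 233 = -46025$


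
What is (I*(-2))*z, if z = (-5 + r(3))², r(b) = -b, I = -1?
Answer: 128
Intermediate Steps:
z = 64 (z = (-5 - 1*3)² = (-5 - 3)² = (-8)² = 64)
(I*(-2))*z = -1*(-2)*64 = 2*64 = 128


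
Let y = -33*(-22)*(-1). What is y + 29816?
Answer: 29090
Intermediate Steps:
y = -726 (y = 726*(-1) = -726)
y + 29816 = -726 + 29816 = 29090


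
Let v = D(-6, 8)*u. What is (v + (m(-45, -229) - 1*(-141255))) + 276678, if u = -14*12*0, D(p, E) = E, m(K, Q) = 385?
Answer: 418318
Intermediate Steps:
u = 0 (u = -168*0 = 0)
v = 0 (v = 8*0 = 0)
(v + (m(-45, -229) - 1*(-141255))) + 276678 = (0 + (385 - 1*(-141255))) + 276678 = (0 + (385 + 141255)) + 276678 = (0 + 141640) + 276678 = 141640 + 276678 = 418318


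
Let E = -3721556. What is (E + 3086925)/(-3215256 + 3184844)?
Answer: 634631/30412 ≈ 20.868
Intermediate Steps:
(E + 3086925)/(-3215256 + 3184844) = (-3721556 + 3086925)/(-3215256 + 3184844) = -634631/(-30412) = -634631*(-1/30412) = 634631/30412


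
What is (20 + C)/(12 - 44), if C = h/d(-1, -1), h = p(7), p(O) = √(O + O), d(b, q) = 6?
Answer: -5/8 - √14/192 ≈ -0.64449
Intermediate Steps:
p(O) = √2*√O (p(O) = √(2*O) = √2*√O)
h = √14 (h = √2*√7 = √14 ≈ 3.7417)
C = √14/6 ≈ 0.62361
(20 + C)/(12 - 44) = (20 + √14/6)/(12 - 44) = (20 + √14/6)/(-32) = (20 + √14/6)*(-1/32) = -5/8 - √14/192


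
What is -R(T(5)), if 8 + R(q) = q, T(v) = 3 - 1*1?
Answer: 6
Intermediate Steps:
T(v) = 2 (T(v) = 3 - 1 = 2)
R(q) = -8 + q
-R(T(5)) = -(-8 + 2) = -1*(-6) = 6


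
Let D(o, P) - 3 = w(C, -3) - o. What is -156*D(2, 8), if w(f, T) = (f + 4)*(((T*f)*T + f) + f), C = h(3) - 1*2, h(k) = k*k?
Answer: -132288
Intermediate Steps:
h(k) = k²
C = 7 (C = 3² - 1*2 = 9 - 2 = 7)
w(f, T) = (4 + f)*(2*f + f*T²) (w(f, T) = (4 + f)*((f*T² + f) + f) = (4 + f)*((f + f*T²) + f) = (4 + f)*(2*f + f*T²))
D(o, P) = 850 - o (D(o, P) = 3 + (7*(8 + 2*7 + 4*(-3)² + 7*(-3)²) - o) = 3 + (7*(8 + 14 + 4*9 + 7*9) - o) = 3 + (7*(8 + 14 + 36 + 63) - o) = 3 + (7*121 - o) = 3 + (847 - o) = 850 - o)
-156*D(2, 8) = -156*(850 - 1*2) = -156*(850 - 2) = -156*848 = -132288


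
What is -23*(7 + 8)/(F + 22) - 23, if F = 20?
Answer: -437/14 ≈ -31.214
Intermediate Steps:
-23*(7 + 8)/(F + 22) - 23 = -23*(7 + 8)/(20 + 22) - 23 = -345/42 - 23 = -23*5/14 - 23 = -115/14 - 23 = -437/14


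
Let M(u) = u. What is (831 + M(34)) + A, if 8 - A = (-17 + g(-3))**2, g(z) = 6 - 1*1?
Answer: 729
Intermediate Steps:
g(z) = 5 (g(z) = 6 - 1 = 5)
A = -136 (A = 8 - (-17 + 5)**2 = 8 - 1*(-12)**2 = 8 - 1*144 = 8 - 144 = -136)
(831 + M(34)) + A = (831 + 34) - 136 = 865 - 136 = 729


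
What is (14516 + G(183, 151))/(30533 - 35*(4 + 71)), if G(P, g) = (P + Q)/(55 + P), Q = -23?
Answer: 431871/830263 ≈ 0.52016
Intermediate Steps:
G(P, g) = (-23 + P)/(55 + P) (G(P, g) = (P - 23)/(55 + P) = (-23 + P)/(55 + P))
(14516 + G(183, 151))/(30533 - 35*(4 + 71)) = (14516 + (-23 + 183)/(55 + 183))/(30533 - 35*(4 + 71)) = (14516 + 160/238)/(30533 - 35*75) = (14516 + (1/238)*160)/(30533 - 2625) = (14516 + 80/119)/27908 = (1727484/119)*(1/27908) = 431871/830263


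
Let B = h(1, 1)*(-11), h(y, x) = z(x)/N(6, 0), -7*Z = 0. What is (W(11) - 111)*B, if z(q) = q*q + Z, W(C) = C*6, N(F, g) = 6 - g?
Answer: 165/2 ≈ 82.500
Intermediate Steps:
W(C) = 6*C
Z = 0 (Z = -⅐*0 = 0)
z(q) = q² (z(q) = q*q + 0 = q² + 0 = q²)
h(y, x) = x²/6 (h(y, x) = x²/(6 - 1*0) = x²/(6 + 0) = x²/6)
B = -11/6 (B = ((⅙)*1²)*(-11) = ((⅙)*1)*(-11) = (⅙)*(-11) = -11/6 ≈ -1.8333)
(W(11) - 111)*B = (6*11 - 111)*(-11/6) = (66 - 111)*(-11/6) = -45*(-11/6) = 165/2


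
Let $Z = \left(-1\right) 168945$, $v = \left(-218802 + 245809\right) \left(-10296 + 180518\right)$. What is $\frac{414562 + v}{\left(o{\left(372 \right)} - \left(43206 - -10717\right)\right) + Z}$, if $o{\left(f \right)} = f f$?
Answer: $- \frac{1149400029}{21121} \approx -54420.0$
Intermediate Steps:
$o{\left(f \right)} = f^{2}$
$v = 4597185554$ ($v = 27007 \cdot 170222 = 4597185554$)
$Z = -168945$
$\frac{414562 + v}{\left(o{\left(372 \right)} - \left(43206 - -10717\right)\right) + Z} = \frac{414562 + 4597185554}{\left(372^{2} - \left(43206 - -10717\right)\right) - 168945} = \frac{4597600116}{\left(138384 - \left(43206 + 10717\right)\right) - 168945} = \frac{4597600116}{\left(138384 - 53923\right) - 168945} = \frac{4597600116}{84461 - 168945} = \frac{4597600116}{-84484} = 4597600116 \left(- \frac{1}{84484}\right) = - \frac{1149400029}{21121}$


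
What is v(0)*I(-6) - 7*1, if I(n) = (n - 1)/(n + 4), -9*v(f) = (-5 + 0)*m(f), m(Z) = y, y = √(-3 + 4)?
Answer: -91/18 ≈ -5.0556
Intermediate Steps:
y = 1 (y = √1 = 1)
m(Z) = 1
v(f) = 5/9 (v(f) = -(-5 + 0)/9 = -(-5)/9 = -⅑*(-5) = 5/9)
I(n) = (-1 + n)/(4 + n)
v(0)*I(-6) - 7*1 = 5*((-1 - 6)/(4 - 6))/9 - 7*1 = 5*(-7/(-2))/9 - 7 = 5*(-½*(-7))/9 - 7 = (5/9)*(7/2) - 7 = 35/18 - 7 = -91/18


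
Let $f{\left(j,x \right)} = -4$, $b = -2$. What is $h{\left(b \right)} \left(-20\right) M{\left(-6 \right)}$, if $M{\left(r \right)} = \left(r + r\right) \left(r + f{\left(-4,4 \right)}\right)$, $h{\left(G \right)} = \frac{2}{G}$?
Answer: $2400$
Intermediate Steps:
$M{\left(r \right)} = 2 r \left(-4 + r\right)$ ($M{\left(r \right)} = \left(r + r\right) \left(r - 4\right) = 2 r \left(-4 + r\right)$)
$h{\left(b \right)} \left(-20\right) M{\left(-6 \right)} = \frac{2}{-2} \left(-20\right) 2 \left(-6\right) \left(-4 - 6\right) = 2 \left(- \frac{1}{2}\right) \left(-20\right) 2 \left(-6\right) \left(-10\right) = \left(-1\right) \left(-20\right) 120 = 20 \cdot 120 = 2400$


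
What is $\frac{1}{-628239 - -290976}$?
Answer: $- \frac{1}{337263} \approx -2.965 \cdot 10^{-6}$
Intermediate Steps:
$\frac{1}{-628239 - -290976} = \frac{1}{-628239 + \left(439666 - 148690\right)} = \frac{1}{-628239 + 290976} = \frac{1}{-337263} = - \frac{1}{337263}$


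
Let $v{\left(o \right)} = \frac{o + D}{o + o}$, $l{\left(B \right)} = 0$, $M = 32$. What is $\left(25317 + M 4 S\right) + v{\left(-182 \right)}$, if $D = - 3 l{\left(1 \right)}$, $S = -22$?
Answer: $\frac{45003}{2} \approx 22502.0$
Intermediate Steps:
$D = 0$ ($D = \left(-3\right) 0 = 0$)
$v{\left(o \right)} = \frac{1}{2}$ ($v{\left(o \right)} = \frac{o + 0}{o + o} = \frac{o}{2 o} = o \frac{1}{2 o} = \frac{1}{2}$)
$\left(25317 + M 4 S\right) + v{\left(-182 \right)} = \left(25317 + 32 \cdot 4 \left(-22\right)\right) + \frac{1}{2} = \left(25317 + 128 \left(-22\right)\right) + \frac{1}{2} = \left(25317 - 2816\right) + \frac{1}{2} = 22501 + \frac{1}{2} = \frac{45003}{2}$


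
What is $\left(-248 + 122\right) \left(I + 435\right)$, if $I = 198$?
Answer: $-79758$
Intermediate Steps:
$\left(-248 + 122\right) \left(I + 435\right) = \left(-248 + 122\right) \left(198 + 435\right) = \left(-126\right) 633 = -79758$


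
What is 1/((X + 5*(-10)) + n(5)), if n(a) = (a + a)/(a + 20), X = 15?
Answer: -5/173 ≈ -0.028902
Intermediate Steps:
n(a) = 2*a/(20 + a) (n(a) = (2*a)/(20 + a) = 2*a/(20 + a))
1/((X + 5*(-10)) + n(5)) = 1/((15 + 5*(-10)) + 2*5/(20 + 5)) = 1/((15 - 50) + 2*5/25) = 1/(-35 + 2*5*(1/25)) = 1/(-35 + ⅖) = 1/(-173/5) = -5/173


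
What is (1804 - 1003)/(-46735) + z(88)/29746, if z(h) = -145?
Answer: -30603121/1390179310 ≈ -0.022014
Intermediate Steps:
(1804 - 1003)/(-46735) + z(88)/29746 = (1804 - 1003)/(-46735) - 145/29746 = 801*(-1/46735) - 145*1/29746 = -801/46735 - 145/29746 = -30603121/1390179310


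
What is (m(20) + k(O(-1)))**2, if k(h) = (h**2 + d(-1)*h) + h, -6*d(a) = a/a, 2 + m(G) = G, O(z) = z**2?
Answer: 14161/36 ≈ 393.36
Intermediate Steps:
m(G) = -2 + G
d(a) = -1/6 (d(a) = -a/(6*a) = -1/6*1 = -1/6)
k(h) = h**2 + 5*h/6 (k(h) = (h**2 - h/6) + h = h**2 + 5*h/6)
(m(20) + k(O(-1)))**2 = ((-2 + 20) + (1/6)*(-1)**2*(5 + 6*(-1)**2))**2 = (18 + (1/6)*1*(5 + 6*1))**2 = (18 + (1/6)*1*(5 + 6))**2 = (18 + (1/6)*1*11)**2 = (18 + 11/6)**2 = (119/6)**2 = 14161/36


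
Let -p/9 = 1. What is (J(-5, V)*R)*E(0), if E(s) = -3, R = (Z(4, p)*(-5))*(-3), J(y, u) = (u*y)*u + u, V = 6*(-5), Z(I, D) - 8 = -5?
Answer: 611550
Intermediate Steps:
p = -9 (p = -9*1 = -9)
Z(I, D) = 3 (Z(I, D) = 8 - 5 = 3)
V = -30
J(y, u) = u + y*u² (J(y, u) = y*u² + u = u + y*u²)
R = 45 (R = (3*(-5))*(-3) = -15*(-3) = 45)
(J(-5, V)*R)*E(0) = (-30*(1 - 30*(-5))*45)*(-3) = (-30*(1 + 150)*45)*(-3) = (-30*151*45)*(-3) = -4530*45*(-3) = -203850*(-3) = 611550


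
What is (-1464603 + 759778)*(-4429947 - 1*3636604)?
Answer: 5685506808575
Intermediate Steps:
(-1464603 + 759778)*(-4429947 - 1*3636604) = -704825*(-4429947 - 3636604) = -704825*(-8066551) = 5685506808575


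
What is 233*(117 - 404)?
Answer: -66871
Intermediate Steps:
233*(117 - 404) = 233*(-287) = -66871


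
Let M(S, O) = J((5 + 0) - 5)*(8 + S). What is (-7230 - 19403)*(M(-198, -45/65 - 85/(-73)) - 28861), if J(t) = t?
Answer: 768655013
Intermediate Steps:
M(S, O) = 0 (M(S, O) = ((5 + 0) - 5)*(8 + S) = (5 - 5)*(8 + S) = 0*(8 + S) = 0)
(-7230 - 19403)*(M(-198, -45/65 - 85/(-73)) - 28861) = (-7230 - 19403)*(0 - 28861) = -26633*(-28861) = 768655013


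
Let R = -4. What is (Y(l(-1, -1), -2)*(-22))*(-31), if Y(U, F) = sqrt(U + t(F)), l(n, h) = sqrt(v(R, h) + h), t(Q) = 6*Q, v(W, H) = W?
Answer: 682*sqrt(-12 + I*sqrt(5)) ≈ 219.17 + 2372.7*I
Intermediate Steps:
l(n, h) = sqrt(-4 + h)
Y(U, F) = sqrt(U + 6*F)
(Y(l(-1, -1), -2)*(-22))*(-31) = (sqrt(sqrt(-4 - 1) + 6*(-2))*(-22))*(-31) = (sqrt(sqrt(-5) - 12)*(-22))*(-31) = (sqrt(I*sqrt(5) - 12)*(-22))*(-31) = (sqrt(-12 + I*sqrt(5))*(-22))*(-31) = -22*sqrt(-12 + I*sqrt(5))*(-31) = 682*sqrt(-12 + I*sqrt(5))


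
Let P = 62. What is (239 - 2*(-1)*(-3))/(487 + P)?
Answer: 233/549 ≈ 0.42441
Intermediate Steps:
(239 - 2*(-1)*(-3))/(487 + P) = (239 - 2*(-1)*(-3))/(487 + 62) = (239 + 2*(-3))/549 = (239 - 6)*(1/549) = 233*(1/549) = 233/549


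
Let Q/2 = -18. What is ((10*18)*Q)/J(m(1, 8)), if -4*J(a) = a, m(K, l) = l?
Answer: 3240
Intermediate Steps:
Q = -36 (Q = 2*(-18) = -36)
J(a) = -a/4
((10*18)*Q)/J(m(1, 8)) = ((10*18)*(-36))/((-¼*8)) = (180*(-36))/(-2) = -6480*(-½) = 3240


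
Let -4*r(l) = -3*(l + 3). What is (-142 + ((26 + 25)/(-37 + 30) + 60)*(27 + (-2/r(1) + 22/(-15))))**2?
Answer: 1673546281/1225 ≈ 1.3662e+6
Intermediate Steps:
r(l) = 9/4 + 3*l/4 (r(l) = -(-3)*(l + 3)/4 = -(-3)*(3 + l)/4 = -(-9 - 3*l)/4 = 9/4 + 3*l/4)
(-142 + ((26 + 25)/(-37 + 30) + 60)*(27 + (-2/r(1) + 22/(-15))))**2 = (-142 + ((26 + 25)/(-37 + 30) + 60)*(27 + (-2/(9/4 + (3/4)*1) + 22/(-15))))**2 = (-142 + (51/(-7) + 60)*(27 + (-2/(9/4 + 3/4) + 22*(-1/15))))**2 = (-142 + (51*(-1/7) + 60)*(27 + (-2/3 - 22/15)))**2 = (-142 + (-51/7 + 60)*(27 + (-2*1/3 - 22/15)))**2 = (-142 + 369*(27 + (-2/3 - 22/15))/7)**2 = (-142 + 369*(27 - 32/15)/7)**2 = (-142 + (369/7)*(373/15))**2 = (-142 + 45879/35)**2 = (40909/35)**2 = 1673546281/1225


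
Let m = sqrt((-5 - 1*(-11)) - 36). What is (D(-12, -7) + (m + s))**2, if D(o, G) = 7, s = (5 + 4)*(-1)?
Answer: (-2 + I*sqrt(30))**2 ≈ -26.0 - 21.909*I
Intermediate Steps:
s = -9 (s = 9*(-1) = -9)
m = I*sqrt(30) (m = sqrt((-5 + 11) - 36) = sqrt(6 - 36) = sqrt(-30) = I*sqrt(30) ≈ 5.4772*I)
(D(-12, -7) + (m + s))**2 = (7 + (I*sqrt(30) - 9))**2 = (7 + (-9 + I*sqrt(30)))**2 = (-2 + I*sqrt(30))**2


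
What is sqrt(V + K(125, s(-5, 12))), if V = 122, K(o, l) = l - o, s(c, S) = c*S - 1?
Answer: 8*I ≈ 8.0*I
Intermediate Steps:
s(c, S) = -1 + S*c (s(c, S) = S*c - 1 = -1 + S*c)
sqrt(V + K(125, s(-5, 12))) = sqrt(122 + ((-1 + 12*(-5)) - 1*125)) = sqrt(122 + ((-1 - 60) - 125)) = sqrt(122 + (-61 - 125)) = sqrt(122 - 186) = sqrt(-64) = 8*I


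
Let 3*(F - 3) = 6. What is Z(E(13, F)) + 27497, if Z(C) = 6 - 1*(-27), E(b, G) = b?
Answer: 27530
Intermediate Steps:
F = 5 (F = 3 + (1/3)*6 = 3 + 2 = 5)
Z(C) = 33 (Z(C) = 6 + 27 = 33)
Z(E(13, F)) + 27497 = 33 + 27497 = 27530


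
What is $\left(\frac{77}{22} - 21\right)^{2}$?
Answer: $\frac{1225}{4} \approx 306.25$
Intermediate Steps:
$\left(\frac{77}{22} - 21\right)^{2} = \left(77 \cdot \frac{1}{22} - 21\right)^{2} = \left(\frac{7}{2} - 21\right)^{2} = \left(- \frac{35}{2}\right)^{2} = \frac{1225}{4}$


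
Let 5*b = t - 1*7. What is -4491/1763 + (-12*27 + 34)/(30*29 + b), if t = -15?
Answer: -10996699/3815132 ≈ -2.8824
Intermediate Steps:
b = -22/5 (b = (-15 - 1*7)/5 = (-15 - 7)/5 = (⅕)*(-22) = -22/5 ≈ -4.4000)
-4491/1763 + (-12*27 + 34)/(30*29 + b) = -4491/1763 + (-12*27 + 34)/(30*29 - 22/5) = -4491*1/1763 + (-324 + 34)/(870 - 22/5) = -4491/1763 - 290/4328/5 = -4491/1763 - 290*5/4328 = -4491/1763 - 725/2164 = -10996699/3815132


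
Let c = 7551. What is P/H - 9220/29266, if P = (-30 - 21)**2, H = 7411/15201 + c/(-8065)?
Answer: -4666312928092105/805005755788 ≈ -5796.6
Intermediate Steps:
H = -55013036/122596065 (H = 7411/15201 + 7551/(-8065) = 7411*(1/15201) + 7551*(-1/8065) = 7411/15201 - 7551/8065 = -55013036/122596065 ≈ -0.44873)
P = 2601 (P = (-51)**2 = 2601)
P/H - 9220/29266 = 2601/(-55013036/122596065) - 9220/29266 = 2601*(-122596065/55013036) - 9220*1/29266 = -318872365065/55013036 - 4610/14633 = -4666312928092105/805005755788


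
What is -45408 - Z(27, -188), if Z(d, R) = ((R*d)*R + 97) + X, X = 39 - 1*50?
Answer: -999782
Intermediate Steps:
X = -11 (X = 39 - 50 = -11)
Z(d, R) = 86 + d*R**2 (Z(d, R) = ((R*d)*R + 97) - 11 = (d*R**2 + 97) - 11 = (97 + d*R**2) - 11 = 86 + d*R**2)
-45408 - Z(27, -188) = -45408 - (86 + 27*(-188)**2) = -45408 - (86 + 27*35344) = -45408 - (86 + 954288) = -45408 - 1*954374 = -45408 - 954374 = -999782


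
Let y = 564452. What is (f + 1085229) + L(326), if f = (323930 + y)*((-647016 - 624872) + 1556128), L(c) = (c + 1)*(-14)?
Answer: 252514780331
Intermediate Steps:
L(c) = -14 - 14*c (L(c) = (1 + c)*(-14) = -14 - 14*c)
f = 252513699680 (f = (323930 + 564452)*((-647016 - 624872) + 1556128) = 888382*(-1271888 + 1556128) = 888382*284240 = 252513699680)
(f + 1085229) + L(326) = (252513699680 + 1085229) + (-14 - 14*326) = 252514784909 + (-14 - 4564) = 252514784909 - 4578 = 252514780331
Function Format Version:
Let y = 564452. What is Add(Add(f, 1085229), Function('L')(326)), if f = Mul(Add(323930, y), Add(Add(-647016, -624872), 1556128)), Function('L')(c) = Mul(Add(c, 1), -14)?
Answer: 252514780331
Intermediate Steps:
Function('L')(c) = Add(-14, Mul(-14, c)) (Function('L')(c) = Mul(Add(1, c), -14) = Add(-14, Mul(-14, c)))
f = 252513699680 (f = Mul(Add(323930, 564452), Add(Add(-647016, -624872), 1556128)) = Mul(888382, Add(-1271888, 1556128)) = Mul(888382, 284240) = 252513699680)
Add(Add(f, 1085229), Function('L')(326)) = Add(Add(252513699680, 1085229), Add(-14, Mul(-14, 326))) = Add(252514784909, Add(-14, -4564)) = Add(252514784909, -4578) = 252514780331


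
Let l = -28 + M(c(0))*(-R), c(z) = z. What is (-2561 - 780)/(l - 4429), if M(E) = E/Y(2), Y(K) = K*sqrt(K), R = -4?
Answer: 3341/4457 ≈ 0.74961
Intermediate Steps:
Y(K) = K**(3/2)
M(E) = E*sqrt(2)/4 (M(E) = E/(2**(3/2)) = E/((2*sqrt(2))) = E*(sqrt(2)/4) = E*sqrt(2)/4)
l = -28 (l = -28 + ((1/4)*0*sqrt(2))*(-1*(-4)) = -28 + 0*4 = -28 + 0 = -28)
(-2561 - 780)/(l - 4429) = (-2561 - 780)/(-28 - 4429) = -3341/(-4457) = -3341*(-1/4457) = 3341/4457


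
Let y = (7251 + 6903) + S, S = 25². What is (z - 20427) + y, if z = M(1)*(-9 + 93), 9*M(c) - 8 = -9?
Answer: -16972/3 ≈ -5657.3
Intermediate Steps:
M(c) = -⅑ (M(c) = 8/9 + (⅑)*(-9) = 8/9 - 1 = -⅑)
S = 625
z = -28/3 (z = -(-9 + 93)/9 = -⅑*84 = -28/3 ≈ -9.3333)
y = 14779 (y = (7251 + 6903) + 625 = 14154 + 625 = 14779)
(z - 20427) + y = (-28/3 - 20427) + 14779 = -61309/3 + 14779 = -16972/3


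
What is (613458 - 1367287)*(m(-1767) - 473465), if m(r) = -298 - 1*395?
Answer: 357434050982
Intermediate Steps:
m(r) = -693 (m(r) = -298 - 395 = -693)
(613458 - 1367287)*(m(-1767) - 473465) = (613458 - 1367287)*(-693 - 473465) = -753829*(-474158) = 357434050982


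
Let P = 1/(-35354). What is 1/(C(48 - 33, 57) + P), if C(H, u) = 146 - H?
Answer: 35354/4631373 ≈ 0.0076336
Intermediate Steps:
P = -1/35354 ≈ -2.8285e-5
1/(C(48 - 33, 57) + P) = 1/((146 - (48 - 33)) - 1/35354) = 1/((146 - 1*15) - 1/35354) = 1/((146 - 15) - 1/35354) = 1/(131 - 1/35354) = 1/(4631373/35354) = 35354/4631373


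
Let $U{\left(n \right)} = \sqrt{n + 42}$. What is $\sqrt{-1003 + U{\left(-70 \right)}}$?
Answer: $\sqrt{-1003 + 2 i \sqrt{7}} \approx 0.08354 + 31.67 i$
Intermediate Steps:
$U{\left(n \right)} = \sqrt{42 + n}$
$\sqrt{-1003 + U{\left(-70 \right)}} = \sqrt{-1003 + \sqrt{42 - 70}} = \sqrt{-1003 + \sqrt{-28}} = \sqrt{-1003 + 2 i \sqrt{7}}$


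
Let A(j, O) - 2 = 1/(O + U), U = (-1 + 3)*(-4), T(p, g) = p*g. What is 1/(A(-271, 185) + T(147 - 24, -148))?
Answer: -177/3221753 ≈ -5.4939e-5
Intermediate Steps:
T(p, g) = g*p
U = -8 (U = 2*(-4) = -8)
A(j, O) = 2 + 1/(-8 + O) (A(j, O) = 2 + 1/(O - 8) = 2 + 1/(-8 + O))
1/(A(-271, 185) + T(147 - 24, -148)) = 1/((-15 + 2*185)/(-8 + 185) - 148*(147 - 24)) = 1/((-15 + 370)/177 - 148*123) = 1/((1/177)*355 - 18204) = 1/(355/177 - 18204) = 1/(-3221753/177) = -177/3221753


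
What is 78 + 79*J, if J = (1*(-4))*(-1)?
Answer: 394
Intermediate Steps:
J = 4 (J = -4*(-1) = 4)
78 + 79*J = 78 + 79*4 = 78 + 316 = 394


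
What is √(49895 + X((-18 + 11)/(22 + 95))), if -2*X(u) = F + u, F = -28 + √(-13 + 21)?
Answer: √(303646538 - 6084*√2)/78 ≈ 223.40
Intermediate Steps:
F = -28 + 2*√2 (F = -28 + √8 = -28 + 2*√2 ≈ -25.172)
X(u) = 14 - √2 - u/2 (X(u) = -((-28 + 2*√2) + u)/2 = -(-28 + u + 2*√2)/2 = 14 - √2 - u/2)
√(49895 + X((-18 + 11)/(22 + 95))) = √(49895 + (14 - √2 - (-18 + 11)/(2*(22 + 95)))) = √(49895 + (14 - √2 - (-7)/(2*117))) = √(49895 + (14 - √2 - ½*(-7/117))) = √(49895 + (14 - √2 + 7/234)) = √(49895 + (3283/234 - √2)) = √(11678713/234 - √2)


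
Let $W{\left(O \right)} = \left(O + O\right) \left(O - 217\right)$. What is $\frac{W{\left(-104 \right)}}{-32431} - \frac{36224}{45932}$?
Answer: $- \frac{1060392080}{372405173} \approx -2.8474$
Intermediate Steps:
$W{\left(O \right)} = 2 O \left(-217 + O\right)$
$\frac{W{\left(-104 \right)}}{-32431} - \frac{36224}{45932} = \frac{2 \left(-104\right) \left(-217 - 104\right)}{-32431} - \frac{36224}{45932} = 2 \left(-104\right) \left(-321\right) \left(- \frac{1}{32431}\right) - \frac{9056}{11483} = 66768 \left(- \frac{1}{32431}\right) - \frac{9056}{11483} = - \frac{66768}{32431} - \frac{9056}{11483} = - \frac{1060392080}{372405173}$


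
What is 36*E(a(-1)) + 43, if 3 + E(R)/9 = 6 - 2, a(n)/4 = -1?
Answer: 367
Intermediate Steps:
a(n) = -4 (a(n) = 4*(-1) = -4)
E(R) = 9 (E(R) = -27 + 9*(6 - 2) = -27 + 9*4 = -27 + 36 = 9)
36*E(a(-1)) + 43 = 36*9 + 43 = 324 + 43 = 367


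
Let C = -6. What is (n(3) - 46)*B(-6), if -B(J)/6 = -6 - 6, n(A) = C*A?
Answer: -4608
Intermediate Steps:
n(A) = -6*A
B(J) = 72 (B(J) = -6*(-6 - 6) = -6*(-12) = 72)
(n(3) - 46)*B(-6) = (-6*3 - 46)*72 = (-18 - 46)*72 = -64*72 = -4608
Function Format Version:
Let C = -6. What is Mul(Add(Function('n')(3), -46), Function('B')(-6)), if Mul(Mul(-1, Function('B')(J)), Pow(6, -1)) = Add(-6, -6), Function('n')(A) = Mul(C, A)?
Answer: -4608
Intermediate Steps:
Function('n')(A) = Mul(-6, A)
Function('B')(J) = 72 (Function('B')(J) = Mul(-6, Add(-6, -6)) = Mul(-6, -12) = 72)
Mul(Add(Function('n')(3), -46), Function('B')(-6)) = Mul(Add(Mul(-6, 3), -46), 72) = Mul(Add(-18, -46), 72) = Mul(-64, 72) = -4608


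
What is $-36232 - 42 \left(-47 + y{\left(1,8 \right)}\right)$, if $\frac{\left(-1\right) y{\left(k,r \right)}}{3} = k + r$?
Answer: $-33124$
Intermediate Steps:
$y{\left(k,r \right)} = - 3 k - 3 r$ ($y{\left(k,r \right)} = - 3 \left(k + r\right) = - 3 k - 3 r$)
$-36232 - 42 \left(-47 + y{\left(1,8 \right)}\right) = -36232 - 42 \left(-47 - 27\right) = -36232 - -3108 = -36232 + 3108 = -33124$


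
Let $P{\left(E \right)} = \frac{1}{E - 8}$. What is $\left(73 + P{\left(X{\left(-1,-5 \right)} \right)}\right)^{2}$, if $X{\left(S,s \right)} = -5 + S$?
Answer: $\frac{1042441}{196} \approx 5318.6$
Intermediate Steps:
$P{\left(E \right)} = \frac{1}{-8 + E}$
$\left(73 + P{\left(X{\left(-1,-5 \right)} \right)}\right)^{2} = \left(73 + \frac{1}{-8 - 6}\right)^{2} = \left(73 + \frac{1}{-14}\right)^{2} = \left(73 - \frac{1}{14}\right)^{2} = \left(\frac{1021}{14}\right)^{2} = \frac{1042441}{196}$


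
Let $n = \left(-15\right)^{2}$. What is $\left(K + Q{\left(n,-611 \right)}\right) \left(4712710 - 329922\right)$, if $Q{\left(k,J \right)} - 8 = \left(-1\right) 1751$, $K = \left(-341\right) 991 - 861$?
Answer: $-1492492711580$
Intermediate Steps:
$K = -338792$ ($K = -337931 - 861 = -338792$)
$n = 225$
$Q{\left(k,J \right)} = -1743$ ($Q{\left(k,J \right)} = 8 - 1751 = -1743$)
$\left(K + Q{\left(n,-611 \right)}\right) \left(4712710 - 329922\right) = \left(-338792 - 1743\right) \left(4712710 - 329922\right) = \left(-340535\right) 4382788 = -1492492711580$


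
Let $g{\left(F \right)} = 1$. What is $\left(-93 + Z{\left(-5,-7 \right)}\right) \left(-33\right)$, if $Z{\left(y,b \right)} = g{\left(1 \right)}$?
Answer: $3036$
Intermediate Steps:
$Z{\left(y,b \right)} = 1$
$\left(-93 + Z{\left(-5,-7 \right)}\right) \left(-33\right) = \left(-93 + 1\right) \left(-33\right) = \left(-92\right) \left(-33\right) = 3036$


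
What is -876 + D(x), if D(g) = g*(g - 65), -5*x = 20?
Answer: -600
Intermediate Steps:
x = -4 (x = -1/5*20 = -4)
D(g) = g*(-65 + g)
-876 + D(x) = -876 - 4*(-65 - 4) = -876 - 4*(-69) = -876 + 276 = -600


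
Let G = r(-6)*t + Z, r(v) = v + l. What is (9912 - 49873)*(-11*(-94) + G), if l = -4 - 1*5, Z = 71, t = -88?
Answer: -96905425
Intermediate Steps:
l = -9 (l = -4 - 5 = -9)
r(v) = -9 + v (r(v) = v - 9 = -9 + v)
G = 1391 (G = (-9 - 6)*(-88) + 71 = -15*(-88) + 71 = 1320 + 71 = 1391)
(9912 - 49873)*(-11*(-94) + G) = (9912 - 49873)*(-11*(-94) + 1391) = -39961*(1034 + 1391) = -39961*2425 = -96905425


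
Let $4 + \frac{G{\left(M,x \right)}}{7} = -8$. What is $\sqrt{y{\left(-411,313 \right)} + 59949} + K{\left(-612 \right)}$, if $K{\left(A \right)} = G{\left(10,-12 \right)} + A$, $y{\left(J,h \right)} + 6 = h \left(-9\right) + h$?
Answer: $-696 + \sqrt{57439} \approx -456.34$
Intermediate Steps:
$G{\left(M,x \right)} = -84$ ($G{\left(M,x \right)} = -28 + 7 \left(-8\right) = -28 - 56 = -84$)
$y{\left(J,h \right)} = -6 - 8 h$ ($y{\left(J,h \right)} = -6 + \left(h \left(-9\right) + h\right) = -6 + \left(- 9 h + h\right) = -6 - 8 h$)
$K{\left(A \right)} = -84 + A$
$\sqrt{y{\left(-411,313 \right)} + 59949} + K{\left(-612 \right)} = \sqrt{\left(-6 - 2504\right) + 59949} - 696 = \sqrt{-2510 + 59949} - 696 = \sqrt{57439} - 696 = -696 + \sqrt{57439}$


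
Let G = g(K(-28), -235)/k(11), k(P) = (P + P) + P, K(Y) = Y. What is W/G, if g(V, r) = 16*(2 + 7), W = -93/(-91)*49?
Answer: 2387/208 ≈ 11.476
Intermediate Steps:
W = 651/13 (W = -93*(-1/91)*49 = (93/91)*49 = 651/13 ≈ 50.077)
g(V, r) = 144 (g(V, r) = 16*9 = 144)
k(P) = 3*P (k(P) = 2*P + P = 3*P)
G = 48/11 (G = 144/((3*11)) = 144/33 = 144*(1/33) = 48/11 ≈ 4.3636)
W/G = 651/(13*(48/11)) = (651/13)*(11/48) = 2387/208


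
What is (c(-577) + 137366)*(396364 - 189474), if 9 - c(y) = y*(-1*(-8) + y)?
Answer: -39503162820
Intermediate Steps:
c(y) = 9 - y*(8 + y) (c(y) = 9 - y*(-1*(-8) + y) = 9 - y*(8 + y))
(c(-577) + 137366)*(396364 - 189474) = ((9 - 1*(-577)² - 8*(-577)) + 137366)*(396364 - 189474) = ((9 - 1*332929 + 4616) + 137366)*206890 = ((9 - 332929 + 4616) + 137366)*206890 = (-328304 + 137366)*206890 = -190938*206890 = -39503162820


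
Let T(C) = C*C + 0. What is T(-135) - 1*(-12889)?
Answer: 31114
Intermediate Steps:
T(C) = C² (T(C) = C² + 0 = C²)
T(-135) - 1*(-12889) = (-135)² - 1*(-12889) = 18225 + 12889 = 31114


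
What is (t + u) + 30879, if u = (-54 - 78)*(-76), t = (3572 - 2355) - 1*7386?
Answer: 34742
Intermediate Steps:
t = -6169 (t = 1217 - 7386 = -6169)
u = 10032 (u = -132*(-76) = 10032)
(t + u) + 30879 = (-6169 + 10032) + 30879 = 3863 + 30879 = 34742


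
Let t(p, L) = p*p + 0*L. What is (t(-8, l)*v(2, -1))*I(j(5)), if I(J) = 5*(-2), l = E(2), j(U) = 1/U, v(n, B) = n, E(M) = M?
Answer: -1280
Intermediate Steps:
j(U) = 1/U
l = 2
I(J) = -10
t(p, L) = p**2 (t(p, L) = p**2 + 0 = p**2)
(t(-8, l)*v(2, -1))*I(j(5)) = ((-8)**2*2)*(-10) = (64*2)*(-10) = 128*(-10) = -1280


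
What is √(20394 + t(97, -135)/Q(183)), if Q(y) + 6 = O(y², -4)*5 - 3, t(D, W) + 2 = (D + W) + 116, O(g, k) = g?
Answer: √3970430634715/13953 ≈ 142.81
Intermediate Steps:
t(D, W) = 114 + D + W (t(D, W) = -2 + ((D + W) + 116) = -2 + (116 + D + W) = 114 + D + W)
Q(y) = -9 + 5*y² (Q(y) = -6 + (y²*5 - 3) = -6 + (5*y² - 3) = -6 + (-3 + 5*y²) = -9 + 5*y²)
√(20394 + t(97, -135)/Q(183)) = √(20394 + (114 + 97 - 135)/(-9 + 5*183²)) = √(20394 + 76/(-9 + 5*33489)) = √(20394 + 76/(-9 + 167445)) = √(20394 + 76/167436) = √(20394 + 76*(1/167436)) = √(20394 + 19/41859) = √(853672465/41859) = √3970430634715/13953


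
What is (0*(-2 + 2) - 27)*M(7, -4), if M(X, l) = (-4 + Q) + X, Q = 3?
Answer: -162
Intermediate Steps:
M(X, l) = -1 + X (M(X, l) = (-4 + 3) + X = -1 + X)
(0*(-2 + 2) - 27)*M(7, -4) = (0*(-2 + 2) - 27)*(-1 + 7) = (0*0 - 27)*6 = (0 - 27)*6 = -27*6 = -162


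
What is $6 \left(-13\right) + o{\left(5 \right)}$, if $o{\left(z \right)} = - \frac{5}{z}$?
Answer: $-79$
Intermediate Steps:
$6 \left(-13\right) + o{\left(5 \right)} = 6 \left(-13\right) - \frac{5}{5} = -78 - 1 = -79$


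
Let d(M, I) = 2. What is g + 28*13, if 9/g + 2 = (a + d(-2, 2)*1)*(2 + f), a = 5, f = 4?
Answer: 14569/40 ≈ 364.23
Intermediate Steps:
g = 9/40 (g = 9/(-2 + (5 + 2*1)*(2 + 4)) = 9/(-2 + (5 + 2)*6) = 9/(-2 + 7*6) = 9/(-2 + 42) = 9/40 ≈ 0.22500)
g + 28*13 = 9/40 + 28*13 = 9/40 + 364 = 14569/40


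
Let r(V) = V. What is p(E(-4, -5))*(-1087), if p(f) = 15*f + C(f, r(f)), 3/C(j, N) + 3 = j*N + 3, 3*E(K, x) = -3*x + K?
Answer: -7263334/121 ≈ -60028.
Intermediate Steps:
E(K, x) = -x + K/3 (E(K, x) = (-3*x + K)/3 = (K - 3*x)/3 = -x + K/3)
C(j, N) = 3/(N*j) (C(j, N) = 3/(-3 + (j*N + 3)) = 3/(-3 + (N*j + 3)) = 3/(-3 + (3 + N*j)) = 3/((N*j)) = 3*(1/(N*j)) = 3/(N*j))
p(f) = 3/f² + 15*f (p(f) = 15*f + 3/(f*f) = 15*f + 3/f² = 3/f² + 15*f)
p(E(-4, -5))*(-1087) = (3/(-1*(-5) + (⅓)*(-4))² + 15*(-1*(-5) + (⅓)*(-4)))*(-1087) = (3/(5 - 4/3)² + 15*(5 - 4/3))*(-1087) = (3/(11/3)² + 15*(11/3))*(-1087) = (3*(9/121) + 55)*(-1087) = (27/121 + 55)*(-1087) = (6682/121)*(-1087) = -7263334/121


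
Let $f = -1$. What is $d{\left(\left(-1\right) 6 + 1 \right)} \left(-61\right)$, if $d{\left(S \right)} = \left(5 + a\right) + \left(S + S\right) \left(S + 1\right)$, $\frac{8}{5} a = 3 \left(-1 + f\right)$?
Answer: $- \frac{10065}{4} \approx -2516.3$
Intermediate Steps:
$a = - \frac{15}{4}$ ($a = \frac{5 \cdot 3 \left(-1 - 1\right)}{8} = \frac{5 \cdot 3 \left(-2\right)}{8} = \frac{5}{8} \left(-6\right) = - \frac{15}{4} \approx -3.75$)
$d{\left(S \right)} = \frac{5}{4} + 2 S \left(1 + S\right)$ ($d{\left(S \right)} = \left(5 - \frac{15}{4}\right) + \left(S + S\right) \left(S + 1\right) = \frac{5}{4} + 2 S \left(1 + S\right)$)
$d{\left(\left(-1\right) 6 + 1 \right)} \left(-61\right) = \left(\frac{5}{4} + 2 \left(\left(-1\right) 6 + 1\right) + 2 \left(\left(-1\right) 6 + 1\right)^{2}\right) \left(-61\right) = \left(\frac{5}{4} + 2 \left(-6 + 1\right) + 2 \left(-6 + 1\right)^{2}\right) \left(-61\right) = \left(\frac{5}{4} + 2 \left(-5\right) + 2 \left(-5\right)^{2}\right) \left(-61\right) = \left(\frac{5}{4} - 10 + 2 \cdot 25\right) \left(-61\right) = \left(\frac{5}{4} - 10 + 50\right) \left(-61\right) = \frac{165}{4} \left(-61\right) = - \frac{10065}{4}$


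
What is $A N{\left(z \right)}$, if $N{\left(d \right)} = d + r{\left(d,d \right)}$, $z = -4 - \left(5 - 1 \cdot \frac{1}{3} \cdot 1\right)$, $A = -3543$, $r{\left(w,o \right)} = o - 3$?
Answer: $72041$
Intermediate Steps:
$r{\left(w,o \right)} = -3 + o$
$z = - \frac{26}{3}$ ($z = -4 - \left(5 - 1 \cdot \frac{1}{3} \cdot 1\right) = -4 + \left(\frac{1}{3} \cdot 1 - 5\right) = -4 + \left(\frac{1}{3} - 5\right) = -4 - \frac{14}{3} = - \frac{26}{3} \approx -8.6667$)
$N{\left(d \right)} = -3 + 2 d$ ($N{\left(d \right)} = d + \left(-3 + d\right) = -3 + 2 d$)
$A N{\left(z \right)} = - 3543 \left(-3 + 2 \left(- \frac{26}{3}\right)\right) = - 3543 \left(-3 - \frac{52}{3}\right) = \left(-3543\right) \left(- \frac{61}{3}\right) = 72041$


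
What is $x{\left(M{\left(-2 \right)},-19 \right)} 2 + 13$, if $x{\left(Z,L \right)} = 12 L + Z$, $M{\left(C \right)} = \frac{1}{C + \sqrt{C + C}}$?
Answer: $- \frac{887}{2} - \frac{i}{2} \approx -443.5 - 0.5 i$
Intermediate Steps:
$M{\left(C \right)} = \frac{1}{C + \sqrt{2} \sqrt{C}}$ ($M{\left(C \right)} = \frac{1}{C + \sqrt{2 C}} = \frac{1}{C + \sqrt{2} \sqrt{C}}$)
$x{\left(Z,L \right)} = Z + 12 L$
$x{\left(M{\left(-2 \right)},-19 \right)} 2 + 13 = \left(\frac{1}{-2 + \sqrt{2} \sqrt{-2}} + 12 \left(-19\right)\right) 2 + 13 = \left(\frac{1}{-2 + \sqrt{2} i \sqrt{2}} - 228\right) 2 + 13 = \left(\frac{1}{-2 + 2 i} - 228\right) 2 + 13 = \left(\frac{-2 - 2 i}{8} - 228\right) 2 + 13 = \left(-228 + \frac{-2 - 2 i}{8}\right) 2 + 13 = \left(-456 + \frac{-2 - 2 i}{4}\right) + 13 = -443 + \frac{-2 - 2 i}{4}$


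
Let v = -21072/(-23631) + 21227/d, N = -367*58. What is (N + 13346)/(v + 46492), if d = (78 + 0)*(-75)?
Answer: -365878773000/2142246166721 ≈ -0.17079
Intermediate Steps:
N = -21286
d = -5850 (d = 78*(-75) = -5850)
v = -126114679/46080450 (v = -21072/(-23631) + 21227/(-5850) = -21072*(-1/23631) + 21227*(-1/5850) = 7024/7877 - 21227/5850 = -126114679/46080450 ≈ -2.7368)
(N + 13346)/(v + 46492) = (-21286 + 13346)/(-126114679/46080450 + 46492) = -7940/2142246166721/46080450 = -7940*46080450/2142246166721 = -365878773000/2142246166721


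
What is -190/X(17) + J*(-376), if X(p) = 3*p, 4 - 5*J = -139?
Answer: -2743118/255 ≈ -10757.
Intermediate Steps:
J = 143/5 (J = 4/5 - 1/5*(-139) = 4/5 + 139/5 = 143/5 ≈ 28.600)
-190/X(17) + J*(-376) = -190/(3*17) + (143/5)*(-376) = -190/51 - 53768/5 = -2743118/255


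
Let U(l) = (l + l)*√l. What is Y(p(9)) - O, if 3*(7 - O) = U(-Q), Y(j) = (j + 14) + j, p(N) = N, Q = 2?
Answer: 25 - 4*I*√2/3 ≈ 25.0 - 1.8856*I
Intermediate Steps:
U(l) = 2*l^(3/2) (U(l) = (2*l)*√l = 2*l^(3/2))
Y(j) = 14 + 2*j (Y(j) = (14 + j) + j = 14 + 2*j)
O = 7 + 4*I*√2/3 (O = 7 - 2*(-1*2)^(3/2)/3 = 7 - 2*(-2)^(3/2)/3 = 7 - 2*(-2*I*√2)/3 = 7 - (-4)*I*√2/3 = 7 + 4*I*√2/3 ≈ 7.0 + 1.8856*I)
Y(p(9)) - O = (14 + 2*9) - (7 + 4*I*√2/3) = (14 + 18) + (-7 - 4*I*√2/3) = 32 + (-7 - 4*I*√2/3) = 25 - 4*I*√2/3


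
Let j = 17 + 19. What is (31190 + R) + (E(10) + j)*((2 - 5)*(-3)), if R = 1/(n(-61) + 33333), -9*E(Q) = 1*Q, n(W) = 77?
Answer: 1052548641/33410 ≈ 31504.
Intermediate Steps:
j = 36
E(Q) = -Q/9
R = 1/33410 (R = 1/(77 + 33333) = 1/33410 ≈ 2.9931e-5)
(31190 + R) + (E(10) + j)*((2 - 5)*(-3)) = (31190 + 1/33410) + (-⅑*10 + 36)*((2 - 5)*(-3)) = 1042057901/33410 + (-10/9 + 36)*(-3*(-3)) = 1042057901/33410 + (314/9)*9 = 1042057901/33410 + 314 = 1052548641/33410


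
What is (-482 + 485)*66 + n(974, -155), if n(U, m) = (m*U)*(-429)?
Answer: 64766328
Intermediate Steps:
n(U, m) = -429*U*m (n(U, m) = (U*m)*(-429) = -429*U*m)
(-482 + 485)*66 + n(974, -155) = (-482 + 485)*66 - 429*974*(-155) = 3*66 + 64766130 = 198 + 64766130 = 64766328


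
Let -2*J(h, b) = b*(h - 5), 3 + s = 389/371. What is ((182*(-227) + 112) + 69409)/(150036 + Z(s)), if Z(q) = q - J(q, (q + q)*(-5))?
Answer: 3882439687/20641500492 ≈ 0.18809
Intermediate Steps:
s = -724/371 (s = -3 + 389/371 = -724/371 ≈ -1.9515)
J(h, b) = -b*(-5 + h)/2 (J(h, b) = -b*(h - 5)/2 = -b*(-5 + h)/2)
Z(q) = q + 5*q*(5 - q) (Z(q) = q - (q + q)*(-5)*(5 - q)/2 = q - (2*q)*(-5)*(5 - q)/2 = q - (-10*q)*(5 - q)/2 = q - (-5)*q*(5 - q) = q + 5*q*(5 - q))
((182*(-227) + 112) + 69409)/(150036 + Z(s)) = ((182*(-227) + 112) + 69409)/(150036 - 724*(26 - 5*(-724/371))/371) = ((-41314 + 112) + 69409)/(150036 - 724*(26 + 3620/371)/371) = (-41202 + 69409)/(150036 - 724/371*13266/371) = 28207/(150036 - 9604584/137641) = 28207/(20641500492/137641) = 28207*(137641/20641500492) = 3882439687/20641500492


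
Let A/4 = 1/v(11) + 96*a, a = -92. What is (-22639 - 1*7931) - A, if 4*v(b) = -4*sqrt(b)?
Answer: 4758 + 4*sqrt(11)/11 ≈ 4759.2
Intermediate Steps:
v(b) = -sqrt(b) (v(b) = (-4*sqrt(b))/4 = -sqrt(b))
A = -35328 - 4*sqrt(11)/11 (A = 4*(1/(-sqrt(11)) + 96*(-92)) = 4*(-sqrt(11)/11 - 8832) = 4*(-8832 - sqrt(11)/11) = -35328 - 4*sqrt(11)/11 ≈ -35329.)
(-22639 - 1*7931) - A = (-22639 - 1*7931) - (-35328 - 4*sqrt(11)/11) = (-22639 - 7931) + (35328 + 4*sqrt(11)/11) = -30570 + (35328 + 4*sqrt(11)/11) = 4758 + 4*sqrt(11)/11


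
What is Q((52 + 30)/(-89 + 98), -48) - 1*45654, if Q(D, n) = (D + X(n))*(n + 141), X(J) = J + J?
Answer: -161204/3 ≈ -53735.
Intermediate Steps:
X(J) = 2*J
Q(D, n) = (141 + n)*(D + 2*n) (Q(D, n) = (D + 2*n)*(n + 141) = (D + 2*n)*(141 + n) = (141 + n)*(D + 2*n))
Q((52 + 30)/(-89 + 98), -48) - 1*45654 = (2*(-48)**2 + 141*((52 + 30)/(-89 + 98)) + 282*(-48) + ((52 + 30)/(-89 + 98))*(-48)) - 1*45654 = (2*2304 + 141*(82/9) - 13536 + (82/9)*(-48)) - 45654 = (4608 + 141*(82*(1/9)) - 13536 + (82*(1/9))*(-48)) - 45654 = (4608 + 141*(82/9) - 13536 + (82/9)*(-48)) - 45654 = (4608 + 3854/3 - 13536 - 1312/3) - 45654 = -24242/3 - 45654 = -161204/3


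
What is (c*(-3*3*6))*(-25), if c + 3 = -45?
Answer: -64800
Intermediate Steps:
c = -48 (c = -3 - 45 = -48)
(c*(-3*3*6))*(-25) = -48*(-3*3)*6*(-25) = -(-432)*6*(-25) = -48*(-54)*(-25) = 2592*(-25) = -64800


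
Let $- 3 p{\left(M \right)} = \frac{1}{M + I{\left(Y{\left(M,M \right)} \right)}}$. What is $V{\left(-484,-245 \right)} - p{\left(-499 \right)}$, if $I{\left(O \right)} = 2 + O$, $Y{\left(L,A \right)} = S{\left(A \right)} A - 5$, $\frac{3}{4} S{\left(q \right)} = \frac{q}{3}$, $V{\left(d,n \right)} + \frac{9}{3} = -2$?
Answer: $- \frac{4957427}{991486} \approx -5.0$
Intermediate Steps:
$V{\left(d,n \right)} = -5$ ($V{\left(d,n \right)} = -3 - 2 = -5$)
$S{\left(q \right)} = \frac{4 q}{9}$ ($S{\left(q \right)} = \frac{4 \frac{q}{3}}{3} = \frac{4 q}{9}$)
$Y{\left(L,A \right)} = -5 + \frac{4 A^{2}}{9}$ ($Y{\left(L,A \right)} = \frac{4 A}{9} A - 5 = \frac{4 A^{2}}{9} - 5 = -5 + \frac{4 A^{2}}{9}$)
$p{\left(M \right)} = - \frac{1}{3 \left(-3 + M + \frac{4 M^{2}}{9}\right)}$ ($p{\left(M \right)} = - \frac{1}{3 \left(M + \left(2 + \left(-5 + \frac{4 M^{2}}{9}\right)\right)\right)} = - \frac{1}{3 \left(M + \left(-3 + \frac{4 M^{2}}{9}\right)\right)} = - \frac{1}{3 \left(-3 + M + \frac{4 M^{2}}{9}\right)}$)
$V{\left(-484,-245 \right)} - p{\left(-499 \right)} = -5 - - \frac{3}{-27 + 4 \left(-499\right)^{2} + 9 \left(-499\right)} = -5 - - \frac{3}{-27 + 4 \cdot 249001 - 4491} = -5 - - \frac{3}{-27 + 996004 - 4491} = -5 - - \frac{3}{991486} = -5 + \frac{3}{991486} = - \frac{4957427}{991486}$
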